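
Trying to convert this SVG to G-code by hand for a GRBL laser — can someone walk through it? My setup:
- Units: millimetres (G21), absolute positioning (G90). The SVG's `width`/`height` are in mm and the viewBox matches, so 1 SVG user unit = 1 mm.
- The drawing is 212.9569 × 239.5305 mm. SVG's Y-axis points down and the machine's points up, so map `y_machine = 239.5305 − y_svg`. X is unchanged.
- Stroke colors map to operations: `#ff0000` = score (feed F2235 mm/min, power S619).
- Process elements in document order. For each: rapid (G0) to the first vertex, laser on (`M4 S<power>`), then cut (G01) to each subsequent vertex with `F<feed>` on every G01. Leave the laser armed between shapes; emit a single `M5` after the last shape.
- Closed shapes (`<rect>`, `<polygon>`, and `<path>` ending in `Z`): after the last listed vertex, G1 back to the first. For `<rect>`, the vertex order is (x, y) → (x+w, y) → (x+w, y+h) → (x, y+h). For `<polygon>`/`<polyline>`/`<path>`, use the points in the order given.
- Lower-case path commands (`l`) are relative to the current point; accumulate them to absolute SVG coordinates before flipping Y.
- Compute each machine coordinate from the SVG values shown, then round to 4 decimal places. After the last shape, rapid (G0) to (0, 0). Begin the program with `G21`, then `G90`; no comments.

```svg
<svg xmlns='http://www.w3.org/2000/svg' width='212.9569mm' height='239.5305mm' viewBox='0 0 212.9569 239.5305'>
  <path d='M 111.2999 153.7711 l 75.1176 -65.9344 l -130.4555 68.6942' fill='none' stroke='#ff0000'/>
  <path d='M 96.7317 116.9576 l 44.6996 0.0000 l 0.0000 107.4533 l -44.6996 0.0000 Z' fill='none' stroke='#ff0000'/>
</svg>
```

Since the viewBox matches the mm dimensions, user units are millimetres directly. The only transform is the Y-flip y_m = 239.5305 − y_svg.

Shape 1 is a open polyline drawn with `<path>`. Its stroke #ff0000 means score at S619, F2235. After flipping Y the toolpath is (111.2999,85.7594) → (186.4175,151.6938) → (55.9620,82.9996).

Shape 2 is a rectangle drawn with `<path>`. Its stroke #ff0000 means score at S619, F2235. After flipping Y the toolpath is (96.7317,122.5729) → (141.4313,122.5729) → (141.4313,15.1196) → (96.7317,15.1196) → (96.7317,122.5729), returning to the start.

G21
G90
G0 X111.2999 Y85.7594
M4 S619
G01 X186.4175 Y151.6938 F2235
G01 X55.9620 Y82.9996 F2235
G0 X96.7317 Y122.5729
M4 S619
G01 X141.4313 Y122.5729 F2235
G01 X141.4313 Y15.1196 F2235
G01 X96.7317 Y15.1196 F2235
G01 X96.7317 Y122.5729 F2235
M5
G0 X0.0000 Y0.0000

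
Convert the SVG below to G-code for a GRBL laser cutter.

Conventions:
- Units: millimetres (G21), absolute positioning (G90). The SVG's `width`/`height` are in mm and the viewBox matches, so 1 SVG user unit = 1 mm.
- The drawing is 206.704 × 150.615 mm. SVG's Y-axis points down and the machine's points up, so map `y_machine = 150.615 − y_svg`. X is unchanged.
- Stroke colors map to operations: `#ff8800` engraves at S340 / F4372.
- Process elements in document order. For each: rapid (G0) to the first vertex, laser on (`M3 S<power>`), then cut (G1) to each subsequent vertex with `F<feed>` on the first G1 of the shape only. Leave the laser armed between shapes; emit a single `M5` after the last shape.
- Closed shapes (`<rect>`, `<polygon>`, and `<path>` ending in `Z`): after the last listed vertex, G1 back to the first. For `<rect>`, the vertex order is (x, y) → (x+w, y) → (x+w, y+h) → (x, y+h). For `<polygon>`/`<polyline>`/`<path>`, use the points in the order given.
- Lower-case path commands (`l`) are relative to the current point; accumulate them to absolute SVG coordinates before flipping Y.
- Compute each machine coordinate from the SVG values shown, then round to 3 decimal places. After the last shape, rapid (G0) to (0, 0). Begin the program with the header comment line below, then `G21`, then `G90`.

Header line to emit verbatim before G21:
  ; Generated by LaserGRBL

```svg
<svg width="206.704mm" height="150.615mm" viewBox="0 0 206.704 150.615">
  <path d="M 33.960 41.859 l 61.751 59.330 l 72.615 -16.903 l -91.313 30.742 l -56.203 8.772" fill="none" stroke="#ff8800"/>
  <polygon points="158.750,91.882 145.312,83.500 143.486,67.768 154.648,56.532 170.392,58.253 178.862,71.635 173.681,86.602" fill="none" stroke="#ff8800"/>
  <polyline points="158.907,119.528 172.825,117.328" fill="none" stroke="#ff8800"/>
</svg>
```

Since the viewBox matches the mm dimensions, user units are millimetres directly. The only transform is the Y-flip y_m = 150.615 − y_svg.

Shape 1 is a open polyline drawn with `<path>`. Its stroke #ff8800 means engrave at S340, F4372. After flipping Y the toolpath is (33.960,108.756) → (95.711,49.426) → (168.326,66.329) → (77.013,35.587) → (20.810,26.815).

Shape 2 is a regular polygon drawn with `<polygon>`. Its stroke #ff8800 means engrave at S340, F4372. After flipping Y the toolpath is (158.750,58.733) → (145.312,67.115) → (143.486,82.847) → (154.648,94.083) → (170.392,92.362) → (178.862,78.980) → (173.681,64.013) → (158.750,58.733), returning to the start.

Shape 3 is a line segment drawn with `<polyline>`. Its stroke #ff8800 means engrave at S340, F4372. After flipping Y the toolpath is (158.907,31.087) → (172.825,33.287).

; Generated by LaserGRBL
G21
G90
G0 X33.960 Y108.756
M3 S340
G1 X95.711 Y49.426 F4372
G1 X168.326 Y66.329
G1 X77.013 Y35.587
G1 X20.810 Y26.815
G0 X158.750 Y58.733
M3 S340
G1 X145.312 Y67.115 F4372
G1 X143.486 Y82.847
G1 X154.648 Y94.083
G1 X170.392 Y92.362
G1 X178.862 Y78.980
G1 X173.681 Y64.013
G1 X158.750 Y58.733
G0 X158.907 Y31.087
M3 S340
G1 X172.825 Y33.287 F4372
M5
G0 X0.000 Y0.000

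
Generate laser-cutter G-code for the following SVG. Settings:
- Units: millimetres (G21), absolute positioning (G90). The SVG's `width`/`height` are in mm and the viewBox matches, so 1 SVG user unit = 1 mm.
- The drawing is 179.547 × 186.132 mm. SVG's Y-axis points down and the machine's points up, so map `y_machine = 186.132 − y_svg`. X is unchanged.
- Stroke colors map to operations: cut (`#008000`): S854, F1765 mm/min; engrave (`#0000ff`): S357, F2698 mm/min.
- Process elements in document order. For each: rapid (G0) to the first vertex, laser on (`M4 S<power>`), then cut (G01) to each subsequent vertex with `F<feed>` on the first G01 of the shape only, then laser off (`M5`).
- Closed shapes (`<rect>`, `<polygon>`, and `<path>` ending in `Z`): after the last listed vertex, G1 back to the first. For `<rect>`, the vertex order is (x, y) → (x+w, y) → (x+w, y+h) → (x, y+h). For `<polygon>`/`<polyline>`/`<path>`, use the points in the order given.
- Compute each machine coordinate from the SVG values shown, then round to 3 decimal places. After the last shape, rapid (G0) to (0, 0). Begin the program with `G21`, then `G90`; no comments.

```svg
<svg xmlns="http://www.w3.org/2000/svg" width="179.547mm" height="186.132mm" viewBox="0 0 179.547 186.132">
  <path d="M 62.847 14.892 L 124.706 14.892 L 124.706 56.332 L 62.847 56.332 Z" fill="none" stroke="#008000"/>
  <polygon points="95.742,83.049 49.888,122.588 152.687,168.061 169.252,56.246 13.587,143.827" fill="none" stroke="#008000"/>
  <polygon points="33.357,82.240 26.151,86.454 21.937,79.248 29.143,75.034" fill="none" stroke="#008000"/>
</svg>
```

G21
G90
G0 X62.847 Y171.240
M4 S854
G01 X124.706 Y171.240 F1765
G01 X124.706 Y129.800
G01 X62.847 Y129.800
G01 X62.847 Y171.240
M5
G0 X95.742 Y103.083
M4 S854
G01 X49.888 Y63.544 F1765
G01 X152.687 Y18.071
G01 X169.252 Y129.886
G01 X13.587 Y42.305
G01 X95.742 Y103.083
M5
G0 X33.357 Y103.892
M4 S854
G01 X26.151 Y99.678 F1765
G01 X21.937 Y106.884
G01 X29.143 Y111.098
G01 X33.357 Y103.892
M5
G0 X0.000 Y0.000

Since the viewBox matches the mm dimensions, user units are millimetres directly. The only transform is the Y-flip y_m = 186.132 − y_svg.

Shape 1 is a rectangle drawn with `<path>`. Its stroke #008000 means cut at S854, F1765. After flipping Y the toolpath is (62.847,171.240) → (124.706,171.240) → (124.706,129.800) → (62.847,129.800) → (62.847,171.240), returning to the start.

Shape 2 is a closed polygon drawn with `<polygon>`. Its stroke #008000 means cut at S854, F1765. After flipping Y the toolpath is (95.742,103.083) → (49.888,63.544) → (152.687,18.071) → (169.252,129.886) → (13.587,42.305) → (95.742,103.083), returning to the start.

Shape 3 is a regular polygon drawn with `<polygon>`. Its stroke #008000 means cut at S854, F1765. After flipping Y the toolpath is (33.357,103.892) → (26.151,99.678) → (21.937,106.884) → (29.143,111.098) → (33.357,103.892), returning to the start.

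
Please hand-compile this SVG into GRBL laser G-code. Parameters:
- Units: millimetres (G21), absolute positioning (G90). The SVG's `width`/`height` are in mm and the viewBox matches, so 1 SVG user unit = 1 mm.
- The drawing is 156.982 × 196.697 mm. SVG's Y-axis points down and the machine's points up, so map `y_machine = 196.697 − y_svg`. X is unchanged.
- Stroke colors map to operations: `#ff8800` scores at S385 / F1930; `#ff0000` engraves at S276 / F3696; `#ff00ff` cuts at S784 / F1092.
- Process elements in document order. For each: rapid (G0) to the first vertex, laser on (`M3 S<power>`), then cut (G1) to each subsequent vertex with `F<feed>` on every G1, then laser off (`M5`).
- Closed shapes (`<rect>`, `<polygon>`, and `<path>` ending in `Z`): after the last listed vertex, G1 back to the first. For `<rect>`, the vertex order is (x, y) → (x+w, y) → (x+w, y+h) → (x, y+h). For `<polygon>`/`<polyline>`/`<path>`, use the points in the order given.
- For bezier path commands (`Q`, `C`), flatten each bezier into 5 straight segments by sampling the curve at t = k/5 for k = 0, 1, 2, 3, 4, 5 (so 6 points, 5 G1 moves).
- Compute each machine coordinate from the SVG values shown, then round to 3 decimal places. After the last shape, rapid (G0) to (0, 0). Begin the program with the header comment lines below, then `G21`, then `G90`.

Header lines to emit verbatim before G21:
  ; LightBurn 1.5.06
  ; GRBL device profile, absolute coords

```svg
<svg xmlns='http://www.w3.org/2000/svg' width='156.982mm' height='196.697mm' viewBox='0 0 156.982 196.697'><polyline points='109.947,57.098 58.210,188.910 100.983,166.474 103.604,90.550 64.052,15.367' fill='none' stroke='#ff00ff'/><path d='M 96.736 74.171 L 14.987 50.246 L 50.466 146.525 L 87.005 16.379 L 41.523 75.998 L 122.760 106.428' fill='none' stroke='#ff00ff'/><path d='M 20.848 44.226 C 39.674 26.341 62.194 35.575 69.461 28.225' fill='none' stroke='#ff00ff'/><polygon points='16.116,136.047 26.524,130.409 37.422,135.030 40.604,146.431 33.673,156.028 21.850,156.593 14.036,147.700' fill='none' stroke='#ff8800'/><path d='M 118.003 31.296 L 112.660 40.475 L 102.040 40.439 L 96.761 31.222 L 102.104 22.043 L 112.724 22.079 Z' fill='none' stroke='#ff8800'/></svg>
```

; LightBurn 1.5.06
; GRBL device profile, absolute coords
G21
G90
G0 X109.947 Y139.599
M3 S784
G1 X58.210 Y7.787 F1092
G1 X100.983 Y30.223 F1092
G1 X103.604 Y106.147 F1092
G1 X64.052 Y181.330 F1092
M5
G0 X96.736 Y122.526
M3 S784
G1 X14.987 Y146.451 F1092
G1 X50.466 Y50.172 F1092
G1 X87.005 Y180.318 F1092
G1 X41.523 Y120.699 F1092
G1 X122.760 Y90.269 F1092
M5
G0 X20.848 Y152.471
M3 S784
G1 X32.435 Y160.297 F1092
G1 X44.000 Y163.713 F1092
G1 X54.632 Y164.815 F1092
G1 X63.422 Y165.702 F1092
G1 X69.461 Y168.472 F1092
M5
G0 X16.116 Y60.650
M3 S385
G1 X26.524 Y66.288 F1930
G1 X37.422 Y61.667 F1930
G1 X40.604 Y50.266 F1930
G1 X33.673 Y40.669 F1930
G1 X21.850 Y40.104 F1930
G1 X14.036 Y48.997 F1930
G1 X16.116 Y60.650 F1930
M5
G0 X118.003 Y165.401
M3 S385
G1 X112.660 Y156.222 F1930
G1 X102.040 Y156.258 F1930
G1 X96.761 Y165.475 F1930
G1 X102.104 Y174.654 F1930
G1 X112.724 Y174.618 F1930
G1 X118.003 Y165.401 F1930
M5
G0 X0.000 Y0.000

Since the viewBox matches the mm dimensions, user units are millimetres directly. The only transform is the Y-flip y_m = 196.697 − y_svg.

Shape 1 is a open polyline drawn with `<polyline>`. Its stroke #ff00ff means cut at S784, F1092. After flipping Y the toolpath is (109.947,139.599) → (58.210,7.787) → (100.983,30.223) → (103.604,106.147) → (64.052,181.330).

Shape 2 is a open polyline drawn with `<path>`. Its stroke #ff00ff means cut at S784, F1092. After flipping Y the toolpath is (96.736,122.526) → (14.987,146.451) → (50.466,50.172) → (87.005,180.318) → (41.523,120.699) → (122.760,90.269).

Shape 3 is a cubic bezier drawn with `<path>`. Its stroke #ff00ff means cut at S784, F1092. After flipping Y the toolpath is (20.848,152.471) → (32.435,160.297) → (44.000,163.713) → (54.632,164.815) → (63.422,165.702) → (69.461,168.472).

Shape 4 is a regular polygon drawn with `<polygon>`. Its stroke #ff8800 means score at S385, F1930. After flipping Y the toolpath is (16.116,60.650) → (26.524,66.288) → (37.422,61.667) → (40.604,50.266) → (33.673,40.669) → (21.850,40.104) → (14.036,48.997) → (16.116,60.650), returning to the start.

Shape 5 is a regular polygon drawn with `<path>`. Its stroke #ff8800 means score at S385, F1930. After flipping Y the toolpath is (118.003,165.401) → (112.660,156.222) → (102.040,156.258) → (96.761,165.475) → (102.104,174.654) → (112.724,174.618) → (118.003,165.401), returning to the start.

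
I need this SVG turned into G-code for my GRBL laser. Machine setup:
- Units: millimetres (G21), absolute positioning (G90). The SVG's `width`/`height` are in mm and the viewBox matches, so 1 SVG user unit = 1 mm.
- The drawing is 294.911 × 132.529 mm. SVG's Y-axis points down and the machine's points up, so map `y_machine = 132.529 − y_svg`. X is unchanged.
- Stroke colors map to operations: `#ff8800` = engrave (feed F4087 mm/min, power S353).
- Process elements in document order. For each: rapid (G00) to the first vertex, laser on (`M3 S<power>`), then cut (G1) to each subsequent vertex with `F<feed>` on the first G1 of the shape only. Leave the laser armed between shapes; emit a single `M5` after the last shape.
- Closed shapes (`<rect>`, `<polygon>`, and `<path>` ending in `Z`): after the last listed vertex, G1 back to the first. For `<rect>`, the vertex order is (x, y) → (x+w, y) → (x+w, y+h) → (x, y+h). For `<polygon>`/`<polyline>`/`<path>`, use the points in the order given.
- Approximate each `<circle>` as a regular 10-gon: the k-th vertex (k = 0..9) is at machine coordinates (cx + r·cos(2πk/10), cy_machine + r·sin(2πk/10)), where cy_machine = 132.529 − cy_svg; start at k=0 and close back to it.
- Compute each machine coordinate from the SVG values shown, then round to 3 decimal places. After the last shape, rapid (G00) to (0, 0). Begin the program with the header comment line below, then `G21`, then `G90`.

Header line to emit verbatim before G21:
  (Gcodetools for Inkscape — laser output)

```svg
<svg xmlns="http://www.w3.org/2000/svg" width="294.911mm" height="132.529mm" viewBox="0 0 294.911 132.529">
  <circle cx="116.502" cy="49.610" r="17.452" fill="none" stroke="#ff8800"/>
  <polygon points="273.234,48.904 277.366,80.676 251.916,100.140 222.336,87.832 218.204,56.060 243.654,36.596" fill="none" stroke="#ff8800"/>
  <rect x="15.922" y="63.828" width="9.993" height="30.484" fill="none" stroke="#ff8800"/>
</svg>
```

(Gcodetools for Inkscape — laser output)
G21
G90
G00 X133.954 Y82.919
M3 S353
G1 X130.621 Y93.177 F4087
G1 X121.895 Y99.517
G1 X111.109 Y99.517
G1 X102.383 Y93.177
G1 X99.050 Y82.919
G1 X102.383 Y72.661
G1 X111.109 Y66.321
G1 X121.895 Y66.321
G1 X130.621 Y72.661
G1 X133.954 Y82.919
G00 X273.234 Y83.625
M3 S353
G1 X277.366 Y51.853 F4087
G1 X251.916 Y32.389
G1 X222.336 Y44.697
G1 X218.204 Y76.469
G1 X243.654 Y95.933
G1 X273.234 Y83.625
G00 X15.922 Y68.701
M3 S353
G1 X25.915 Y68.701 F4087
G1 X25.915 Y38.217
G1 X15.922 Y38.217
G1 X15.922 Y68.701
M5
G00 X0.000 Y0.000

1 u = 1 mm; y_m = 132.529 − y.

[1] `<circle>` circle, #ff8800→engrave S353 F4087: (133.954,82.919) → (130.621,93.177) → (121.895,99.517) → (111.109,99.517) → (102.383,93.177) → (99.050,82.919) → (102.383,72.661) → (111.109,66.321) → (121.895,66.321) → (130.621,72.661) → (133.954,82.919) (closed)

[2] `<polygon>` regular polygon, #ff8800→engrave S353 F4087: (273.234,83.625) → (277.366,51.853) → (251.916,32.389) → (222.336,44.697) → (218.204,76.469) → (243.654,95.933) → (273.234,83.625) (closed)

[3] `<rect>` rectangle, #ff8800→engrave S353 F4087: (15.922,68.701) → (25.915,68.701) → (25.915,38.217) → (15.922,38.217) → (15.922,68.701) (closed)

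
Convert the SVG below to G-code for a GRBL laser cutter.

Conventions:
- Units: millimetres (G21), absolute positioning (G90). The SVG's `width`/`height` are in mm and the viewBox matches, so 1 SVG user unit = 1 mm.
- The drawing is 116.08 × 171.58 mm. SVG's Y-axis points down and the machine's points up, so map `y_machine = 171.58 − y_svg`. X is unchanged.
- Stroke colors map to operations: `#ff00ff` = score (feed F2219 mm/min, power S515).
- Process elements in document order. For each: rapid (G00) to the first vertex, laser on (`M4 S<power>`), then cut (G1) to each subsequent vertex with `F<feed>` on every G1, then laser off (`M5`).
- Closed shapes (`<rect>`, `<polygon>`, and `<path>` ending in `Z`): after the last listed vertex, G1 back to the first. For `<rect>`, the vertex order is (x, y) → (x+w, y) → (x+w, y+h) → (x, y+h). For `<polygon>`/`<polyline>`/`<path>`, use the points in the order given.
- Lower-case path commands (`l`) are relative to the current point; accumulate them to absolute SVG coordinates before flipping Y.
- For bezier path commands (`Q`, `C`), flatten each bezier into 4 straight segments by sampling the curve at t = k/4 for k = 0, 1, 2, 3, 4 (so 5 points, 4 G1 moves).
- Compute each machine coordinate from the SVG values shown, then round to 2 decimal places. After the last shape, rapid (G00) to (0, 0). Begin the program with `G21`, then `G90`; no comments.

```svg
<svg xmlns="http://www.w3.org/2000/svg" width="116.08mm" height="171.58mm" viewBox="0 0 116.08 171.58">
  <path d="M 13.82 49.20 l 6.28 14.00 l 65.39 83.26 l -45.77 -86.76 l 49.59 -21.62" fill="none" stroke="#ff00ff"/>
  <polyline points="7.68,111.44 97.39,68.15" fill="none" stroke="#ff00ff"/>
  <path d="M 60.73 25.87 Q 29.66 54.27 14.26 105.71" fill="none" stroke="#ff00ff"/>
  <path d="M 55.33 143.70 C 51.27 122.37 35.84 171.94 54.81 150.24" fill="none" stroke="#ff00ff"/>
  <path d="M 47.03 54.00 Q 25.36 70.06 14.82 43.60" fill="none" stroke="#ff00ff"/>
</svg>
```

1 u = 1 mm; y_m = 171.58 − y.

[1] `<path>` open polyline, #ff00ff→score S515 F2219: (13.82,122.38) → (20.10,108.38) → (85.49,25.12) → (39.72,111.88) → (89.31,133.50)

[2] `<polyline>` line segment, #ff00ff→score S515 F2219: (7.68,60.14) → (97.39,103.43)

[3] `<path>` quadratic bezier, #ff00ff→score S515 F2219: (60.73,145.71) → (46.17,130.07) → (33.58,111.55) → (22.94,90.15) → (14.26,65.87)

[4] `<path>` cubic bezier, #ff00ff→score S515 F2219: (55.33,27.88) → (50.87,32.81) → (46.43,24.47) → (46.32,16.21) → (54.81,21.34)

[5] `<path>` quadratic bezier, #ff00ff→score S515 F2219: (47.03,117.58) → (36.89,112.21) → (28.14,112.15) → (20.79,117.41) → (14.82,127.98)

G21
G90
G00 X13.82 Y122.38
M4 S515
G1 X20.10 Y108.38 F2219
G1 X85.49 Y25.12 F2219
G1 X39.72 Y111.88 F2219
G1 X89.31 Y133.50 F2219
M5
G00 X7.68 Y60.14
M4 S515
G1 X97.39 Y103.43 F2219
M5
G00 X60.73 Y145.71
M4 S515
G1 X46.17 Y130.07 F2219
G1 X33.58 Y111.55 F2219
G1 X22.94 Y90.15 F2219
G1 X14.26 Y65.87 F2219
M5
G00 X55.33 Y27.88
M4 S515
G1 X50.87 Y32.81 F2219
G1 X46.43 Y24.47 F2219
G1 X46.32 Y16.21 F2219
G1 X54.81 Y21.34 F2219
M5
G00 X47.03 Y117.58
M4 S515
G1 X36.89 Y112.21 F2219
G1 X28.14 Y112.15 F2219
G1 X20.79 Y117.41 F2219
G1 X14.82 Y127.98 F2219
M5
G00 X0.00 Y0.00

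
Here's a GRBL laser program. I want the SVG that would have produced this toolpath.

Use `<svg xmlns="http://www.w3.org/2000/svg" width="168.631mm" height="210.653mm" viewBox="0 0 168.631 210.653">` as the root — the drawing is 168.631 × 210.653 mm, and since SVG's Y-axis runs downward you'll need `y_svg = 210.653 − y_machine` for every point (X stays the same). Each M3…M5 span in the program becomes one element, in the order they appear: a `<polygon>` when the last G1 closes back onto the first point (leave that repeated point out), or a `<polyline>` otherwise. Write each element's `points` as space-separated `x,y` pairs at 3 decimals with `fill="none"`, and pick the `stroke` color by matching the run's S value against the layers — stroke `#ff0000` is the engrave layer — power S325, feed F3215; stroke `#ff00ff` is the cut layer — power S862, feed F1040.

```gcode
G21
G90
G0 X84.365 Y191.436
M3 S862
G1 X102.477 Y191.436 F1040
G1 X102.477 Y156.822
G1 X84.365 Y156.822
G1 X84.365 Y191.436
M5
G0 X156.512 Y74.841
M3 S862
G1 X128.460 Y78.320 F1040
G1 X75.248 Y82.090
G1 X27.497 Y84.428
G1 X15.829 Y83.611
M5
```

<svg xmlns="http://www.w3.org/2000/svg" width="168.631mm" height="210.653mm" viewBox="0 0 168.631 210.653">
  <polygon points="84.365,19.217 102.477,19.217 102.477,53.831 84.365,53.831" fill="none" stroke="#ff00ff"/>
  <polyline points="156.512,135.812 128.460,132.333 75.248,128.563 27.497,126.225 15.829,127.042" fill="none" stroke="#ff00ff"/>
</svg>

Each laser-on run becomes one SVG element. Flip Y back into SVG space with y_svg = 210.653 − y_machine. Every run uses S862, so all elements get stroke `#ff00ff` (cut).

Run 1: The run returns to its start, so emit a `<polygon>` with points (Y-flipped): 84.365,19.217 102.477,19.217 102.477,53.831 84.365,53.831.

Run 2: The run is open, so emit a `<polyline>` with points (Y-flipped): 156.512,135.812 128.460,132.333 75.248,128.563 27.497,126.225 15.829,127.042.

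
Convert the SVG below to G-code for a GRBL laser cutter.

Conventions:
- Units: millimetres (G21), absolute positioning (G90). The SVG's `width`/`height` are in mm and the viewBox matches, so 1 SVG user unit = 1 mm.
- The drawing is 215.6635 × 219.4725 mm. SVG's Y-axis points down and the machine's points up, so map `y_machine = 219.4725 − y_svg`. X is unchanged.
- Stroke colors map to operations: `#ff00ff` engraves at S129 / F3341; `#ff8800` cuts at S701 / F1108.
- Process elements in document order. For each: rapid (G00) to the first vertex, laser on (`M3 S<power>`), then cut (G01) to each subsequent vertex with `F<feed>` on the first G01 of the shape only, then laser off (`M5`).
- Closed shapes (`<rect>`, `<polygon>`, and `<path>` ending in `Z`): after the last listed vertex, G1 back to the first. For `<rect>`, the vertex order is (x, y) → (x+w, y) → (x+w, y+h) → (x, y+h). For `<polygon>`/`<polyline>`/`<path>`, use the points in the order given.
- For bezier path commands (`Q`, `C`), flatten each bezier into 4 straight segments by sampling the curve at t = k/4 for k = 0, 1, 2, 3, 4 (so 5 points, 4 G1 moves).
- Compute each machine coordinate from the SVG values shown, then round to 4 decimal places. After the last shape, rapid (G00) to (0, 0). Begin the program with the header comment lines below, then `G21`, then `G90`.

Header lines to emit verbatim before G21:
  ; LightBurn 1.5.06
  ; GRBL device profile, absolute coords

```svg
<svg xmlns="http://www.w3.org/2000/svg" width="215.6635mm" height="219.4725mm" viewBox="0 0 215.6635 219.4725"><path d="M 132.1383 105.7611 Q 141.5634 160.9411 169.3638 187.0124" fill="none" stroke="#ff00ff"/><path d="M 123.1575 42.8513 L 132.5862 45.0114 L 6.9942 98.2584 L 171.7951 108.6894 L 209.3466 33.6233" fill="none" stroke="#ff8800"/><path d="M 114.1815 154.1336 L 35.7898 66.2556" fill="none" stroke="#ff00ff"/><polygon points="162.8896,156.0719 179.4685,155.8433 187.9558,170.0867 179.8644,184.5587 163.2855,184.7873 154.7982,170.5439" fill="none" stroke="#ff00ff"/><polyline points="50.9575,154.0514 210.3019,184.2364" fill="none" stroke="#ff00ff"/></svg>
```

1 u = 1 mm; y_m = 219.4725 − y.

[1] `<path>` quadratic bezier, #ff00ff→engrave S129 F3341: (132.1383,113.7114) → (137.9993,87.9407) → (146.1572,65.8086) → (156.6121,47.3150) → (169.3638,32.4601)

[2] `<path>` open polyline, #ff8800→cut S701 F1108: (123.1575,176.6212) → (132.5862,174.4611) → (6.9942,121.2141) → (171.7951,110.7831) → (209.3466,185.8492)

[3] `<path>` line segment, #ff00ff→engrave S129 F3341: (114.1815,65.3389) → (35.7898,153.2169)

[4] `<polygon>` regular polygon, #ff00ff→engrave S129 F3341: (162.8896,63.4006) → (179.4685,63.6292) → (187.9558,49.3858) → (179.8644,34.9138) → (163.2855,34.6852) → (154.7982,48.9286) → (162.8896,63.4006) (closed)

[5] `<polyline>` line segment, #ff00ff→engrave S129 F3341: (50.9575,65.4211) → (210.3019,35.2361)

; LightBurn 1.5.06
; GRBL device profile, absolute coords
G21
G90
G00 X132.1383 Y113.7114
M3 S129
G01 X137.9993 Y87.9407 F3341
G01 X146.1572 Y65.8086
G01 X156.6121 Y47.3150
G01 X169.3638 Y32.4601
M5
G00 X123.1575 Y176.6212
M3 S701
G01 X132.5862 Y174.4611 F1108
G01 X6.9942 Y121.2141
G01 X171.7951 Y110.7831
G01 X209.3466 Y185.8492
M5
G00 X114.1815 Y65.3389
M3 S129
G01 X35.7898 Y153.2169 F3341
M5
G00 X162.8896 Y63.4006
M3 S129
G01 X179.4685 Y63.6292 F3341
G01 X187.9558 Y49.3858
G01 X179.8644 Y34.9138
G01 X163.2855 Y34.6852
G01 X154.7982 Y48.9286
G01 X162.8896 Y63.4006
M5
G00 X50.9575 Y65.4211
M3 S129
G01 X210.3019 Y35.2361 F3341
M5
G00 X0.0000 Y0.0000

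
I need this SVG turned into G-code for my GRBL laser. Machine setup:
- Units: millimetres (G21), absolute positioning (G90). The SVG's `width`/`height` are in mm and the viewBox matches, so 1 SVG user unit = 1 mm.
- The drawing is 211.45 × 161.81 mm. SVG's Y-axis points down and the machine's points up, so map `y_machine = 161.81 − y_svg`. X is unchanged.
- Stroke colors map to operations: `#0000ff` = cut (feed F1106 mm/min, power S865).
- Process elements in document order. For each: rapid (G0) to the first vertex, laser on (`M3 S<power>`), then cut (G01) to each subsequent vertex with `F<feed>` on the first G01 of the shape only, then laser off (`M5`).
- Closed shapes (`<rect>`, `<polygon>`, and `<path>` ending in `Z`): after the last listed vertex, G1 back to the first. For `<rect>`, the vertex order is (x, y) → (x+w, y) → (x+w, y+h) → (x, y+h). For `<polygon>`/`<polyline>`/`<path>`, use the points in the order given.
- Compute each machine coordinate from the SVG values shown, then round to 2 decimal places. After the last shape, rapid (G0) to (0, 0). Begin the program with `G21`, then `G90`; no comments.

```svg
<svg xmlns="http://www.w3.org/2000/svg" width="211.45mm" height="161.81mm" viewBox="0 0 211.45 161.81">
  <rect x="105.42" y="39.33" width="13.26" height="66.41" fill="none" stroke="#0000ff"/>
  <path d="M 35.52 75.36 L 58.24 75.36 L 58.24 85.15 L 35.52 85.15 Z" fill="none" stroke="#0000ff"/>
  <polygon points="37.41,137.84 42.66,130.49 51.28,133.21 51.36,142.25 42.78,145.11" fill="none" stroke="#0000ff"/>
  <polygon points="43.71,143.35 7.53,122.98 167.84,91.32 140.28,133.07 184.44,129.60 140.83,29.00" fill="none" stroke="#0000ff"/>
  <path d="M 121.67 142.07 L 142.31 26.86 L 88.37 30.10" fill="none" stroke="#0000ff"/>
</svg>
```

1 u = 1 mm; y_m = 161.81 − y.

[1] `<rect>` rectangle, #0000ff→cut S865 F1106: (105.42,122.48) → (118.68,122.48) → (118.68,56.07) → (105.42,56.07) → (105.42,122.48) (closed)

[2] `<path>` rectangle, #0000ff→cut S865 F1106: (35.52,86.45) → (58.24,86.45) → (58.24,76.66) → (35.52,76.66) → (35.52,86.45) (closed)

[3] `<polygon>` regular polygon, #0000ff→cut S865 F1106: (37.41,23.97) → (42.66,31.32) → (51.28,28.60) → (51.36,19.56) → (42.78,16.70) → (37.41,23.97) (closed)

[4] `<polygon>` closed polygon, #0000ff→cut S865 F1106: (43.71,18.46) → (7.53,38.83) → (167.84,70.49) → (140.28,28.74) → (184.44,32.21) → (140.83,132.81) → (43.71,18.46) (closed)

[5] `<path>` open polyline, #0000ff→cut S865 F1106: (121.67,19.74) → (142.31,134.95) → (88.37,131.71)

G21
G90
G0 X105.42 Y122.48
M3 S865
G01 X118.68 Y122.48 F1106
G01 X118.68 Y56.07
G01 X105.42 Y56.07
G01 X105.42 Y122.48
M5
G0 X35.52 Y86.45
M3 S865
G01 X58.24 Y86.45 F1106
G01 X58.24 Y76.66
G01 X35.52 Y76.66
G01 X35.52 Y86.45
M5
G0 X37.41 Y23.97
M3 S865
G01 X42.66 Y31.32 F1106
G01 X51.28 Y28.60
G01 X51.36 Y19.56
G01 X42.78 Y16.70
G01 X37.41 Y23.97
M5
G0 X43.71 Y18.46
M3 S865
G01 X7.53 Y38.83 F1106
G01 X167.84 Y70.49
G01 X140.28 Y28.74
G01 X184.44 Y32.21
G01 X140.83 Y132.81
G01 X43.71 Y18.46
M5
G0 X121.67 Y19.74
M3 S865
G01 X142.31 Y134.95 F1106
G01 X88.37 Y131.71
M5
G0 X0.00 Y0.00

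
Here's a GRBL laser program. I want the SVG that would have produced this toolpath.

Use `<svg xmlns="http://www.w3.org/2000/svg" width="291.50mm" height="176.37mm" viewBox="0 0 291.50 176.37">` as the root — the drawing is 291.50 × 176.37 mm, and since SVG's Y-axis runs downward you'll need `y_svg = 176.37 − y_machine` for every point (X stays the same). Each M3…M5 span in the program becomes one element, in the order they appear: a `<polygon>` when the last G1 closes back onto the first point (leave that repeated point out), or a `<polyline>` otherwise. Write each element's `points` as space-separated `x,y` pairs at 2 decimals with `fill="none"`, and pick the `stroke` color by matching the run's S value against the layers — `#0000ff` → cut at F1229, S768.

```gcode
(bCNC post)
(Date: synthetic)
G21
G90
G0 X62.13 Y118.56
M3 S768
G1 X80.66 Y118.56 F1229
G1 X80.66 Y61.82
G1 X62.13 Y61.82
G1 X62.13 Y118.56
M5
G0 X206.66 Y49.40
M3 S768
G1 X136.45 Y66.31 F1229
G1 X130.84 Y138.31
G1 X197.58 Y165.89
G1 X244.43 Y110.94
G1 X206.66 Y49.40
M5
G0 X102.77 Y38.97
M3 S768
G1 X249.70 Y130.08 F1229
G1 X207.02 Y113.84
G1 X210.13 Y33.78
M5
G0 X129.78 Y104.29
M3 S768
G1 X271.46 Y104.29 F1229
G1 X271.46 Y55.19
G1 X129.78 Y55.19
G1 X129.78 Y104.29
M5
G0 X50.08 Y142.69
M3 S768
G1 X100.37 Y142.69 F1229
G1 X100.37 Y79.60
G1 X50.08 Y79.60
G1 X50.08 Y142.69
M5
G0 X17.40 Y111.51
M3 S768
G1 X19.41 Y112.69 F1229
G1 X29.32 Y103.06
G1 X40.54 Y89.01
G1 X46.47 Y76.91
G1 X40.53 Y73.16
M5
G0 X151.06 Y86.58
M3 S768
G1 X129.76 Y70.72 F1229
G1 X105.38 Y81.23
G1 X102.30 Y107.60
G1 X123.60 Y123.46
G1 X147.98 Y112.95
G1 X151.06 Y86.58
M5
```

<svg xmlns="http://www.w3.org/2000/svg" width="291.50mm" height="176.37mm" viewBox="0 0 291.50 176.37">
  <polygon points="62.13,57.81 80.66,57.81 80.66,114.55 62.13,114.55" fill="none" stroke="#0000ff"/>
  <polygon points="206.66,126.97 136.45,110.06 130.84,38.06 197.58,10.48 244.43,65.43" fill="none" stroke="#0000ff"/>
  <polyline points="102.77,137.40 249.70,46.29 207.02,62.53 210.13,142.59" fill="none" stroke="#0000ff"/>
  <polygon points="129.78,72.08 271.46,72.08 271.46,121.18 129.78,121.18" fill="none" stroke="#0000ff"/>
  <polygon points="50.08,33.68 100.37,33.68 100.37,96.77 50.08,96.77" fill="none" stroke="#0000ff"/>
  <polyline points="17.40,64.86 19.41,63.68 29.32,73.31 40.54,87.36 46.47,99.46 40.53,103.21" fill="none" stroke="#0000ff"/>
  <polygon points="151.06,89.79 129.76,105.65 105.38,95.14 102.30,68.77 123.60,52.91 147.98,63.42" fill="none" stroke="#0000ff"/>
</svg>

Machine Y-up, SVG Y-down with viewBox height 176.37, so y_svg = 176.37 − y_machine; X carries over. Every run uses S768, so all elements get stroke `#0000ff` (cut).

Run 1: The run returns to its start, so emit a `<polygon>` with points (Y-flipped): 62.13,57.81 80.66,57.81 80.66,114.55 62.13,114.55.

Run 2: The run returns to its start, so emit a `<polygon>` with points (Y-flipped): 206.66,126.97 136.45,110.06 130.84,38.06 197.58,10.48 244.43,65.43.

Run 3: The run is open, so emit a `<polyline>` with points (Y-flipped): 102.77,137.40 249.70,46.29 207.02,62.53 210.13,142.59.

Run 4: The run returns to its start, so emit a `<polygon>` with points (Y-flipped): 129.78,72.08 271.46,72.08 271.46,121.18 129.78,121.18.

Run 5: The run returns to its start, so emit a `<polygon>` with points (Y-flipped): 50.08,33.68 100.37,33.68 100.37,96.77 50.08,96.77.

Run 6: The run is open, so emit a `<polyline>` with points (Y-flipped): 17.40,64.86 19.41,63.68 29.32,73.31 40.54,87.36 46.47,99.46 40.53,103.21.

Run 7: The run returns to its start, so emit a `<polygon>` with points (Y-flipped): 151.06,89.79 129.76,105.65 105.38,95.14 102.30,68.77 123.60,52.91 147.98,63.42.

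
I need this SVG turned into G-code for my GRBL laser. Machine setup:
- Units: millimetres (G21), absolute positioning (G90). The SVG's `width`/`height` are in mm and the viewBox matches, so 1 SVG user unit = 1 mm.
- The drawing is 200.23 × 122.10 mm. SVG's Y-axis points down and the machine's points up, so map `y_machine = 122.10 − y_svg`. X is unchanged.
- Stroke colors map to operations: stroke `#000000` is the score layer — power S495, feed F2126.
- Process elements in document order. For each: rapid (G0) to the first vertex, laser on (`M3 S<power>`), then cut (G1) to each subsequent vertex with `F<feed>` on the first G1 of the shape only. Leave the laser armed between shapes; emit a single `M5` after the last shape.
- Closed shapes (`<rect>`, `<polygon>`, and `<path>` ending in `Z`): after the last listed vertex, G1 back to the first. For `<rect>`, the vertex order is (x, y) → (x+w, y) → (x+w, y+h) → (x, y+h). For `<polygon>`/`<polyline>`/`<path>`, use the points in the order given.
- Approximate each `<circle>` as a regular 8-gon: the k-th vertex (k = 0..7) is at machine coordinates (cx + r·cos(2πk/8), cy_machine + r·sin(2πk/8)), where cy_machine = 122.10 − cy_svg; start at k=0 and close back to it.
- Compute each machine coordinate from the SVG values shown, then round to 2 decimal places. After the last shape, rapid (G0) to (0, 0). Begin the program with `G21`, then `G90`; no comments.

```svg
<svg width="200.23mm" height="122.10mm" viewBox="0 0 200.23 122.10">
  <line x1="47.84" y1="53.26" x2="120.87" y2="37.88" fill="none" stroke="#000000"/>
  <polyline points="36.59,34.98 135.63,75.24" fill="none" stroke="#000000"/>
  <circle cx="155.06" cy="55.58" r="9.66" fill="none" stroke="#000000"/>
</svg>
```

viewBox `0 0 200.23 122.10` with mm width/height → 1 unit = 1 mm. Flip: y_m = 122.10 − y_svg.

**Shape 1** — `<line>` line segment, stroke `#000000` → score (S495, F2126). Machine vertices: (47.84,68.84) → (120.87,84.22). Open path.

**Shape 2** — `<polyline>` line segment, stroke `#000000` → score (S495, F2126). Machine vertices: (36.59,87.12) → (135.63,46.86). Open path.

**Shape 3** — `<circle>` circle, stroke `#000000` → score (S495, F2126). Machine vertices: (164.72,66.52) → (161.89,73.35) → (155.06,76.18) → (148.23,73.35) → (145.40,66.52) → (148.23,59.69) → (155.06,56.86) → (161.89,59.69) → (164.72,66.52). Closed: final G1 returns to the first vertex.

G21
G90
G0 X47.84 Y68.84
M3 S495
G1 X120.87 Y84.22 F2126
G0 X36.59 Y87.12
M3 S495
G1 X135.63 Y46.86 F2126
G0 X164.72 Y66.52
M3 S495
G1 X161.89 Y73.35 F2126
G1 X155.06 Y76.18
G1 X148.23 Y73.35
G1 X145.40 Y66.52
G1 X148.23 Y59.69
G1 X155.06 Y56.86
G1 X161.89 Y59.69
G1 X164.72 Y66.52
M5
G0 X0.00 Y0.00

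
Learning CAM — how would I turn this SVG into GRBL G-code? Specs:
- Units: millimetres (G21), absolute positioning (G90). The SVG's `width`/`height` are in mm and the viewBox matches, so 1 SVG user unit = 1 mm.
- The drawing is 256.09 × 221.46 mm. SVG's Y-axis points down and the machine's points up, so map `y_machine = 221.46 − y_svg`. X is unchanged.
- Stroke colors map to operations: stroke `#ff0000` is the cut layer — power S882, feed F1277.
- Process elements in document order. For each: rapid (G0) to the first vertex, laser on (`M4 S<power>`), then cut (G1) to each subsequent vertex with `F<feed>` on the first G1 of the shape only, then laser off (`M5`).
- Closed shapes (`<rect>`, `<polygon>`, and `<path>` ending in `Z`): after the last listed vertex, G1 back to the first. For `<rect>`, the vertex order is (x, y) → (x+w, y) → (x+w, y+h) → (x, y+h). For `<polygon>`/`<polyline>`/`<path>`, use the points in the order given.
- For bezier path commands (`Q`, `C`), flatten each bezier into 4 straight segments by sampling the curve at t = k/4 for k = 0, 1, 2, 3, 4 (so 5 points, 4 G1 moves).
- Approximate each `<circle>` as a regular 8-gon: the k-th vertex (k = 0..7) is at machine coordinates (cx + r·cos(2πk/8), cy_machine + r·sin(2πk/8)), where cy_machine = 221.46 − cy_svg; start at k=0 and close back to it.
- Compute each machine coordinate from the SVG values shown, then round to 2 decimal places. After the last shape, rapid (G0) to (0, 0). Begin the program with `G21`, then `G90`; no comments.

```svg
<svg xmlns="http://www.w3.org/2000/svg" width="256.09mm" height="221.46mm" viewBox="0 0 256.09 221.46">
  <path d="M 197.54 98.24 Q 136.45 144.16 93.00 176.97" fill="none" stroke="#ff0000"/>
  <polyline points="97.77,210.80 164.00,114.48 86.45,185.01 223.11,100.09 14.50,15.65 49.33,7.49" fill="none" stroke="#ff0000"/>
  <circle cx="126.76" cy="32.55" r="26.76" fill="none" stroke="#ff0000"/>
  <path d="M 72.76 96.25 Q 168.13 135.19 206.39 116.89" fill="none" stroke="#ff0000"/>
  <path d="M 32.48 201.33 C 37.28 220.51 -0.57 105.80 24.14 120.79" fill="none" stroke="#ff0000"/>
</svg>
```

G21
G90
G0 X197.54 Y123.22
M4 S882
G1 X168.10 Y101.08 F1277
G1 X140.86 Y80.58
G1 X115.83 Y61.71
G1 X93.00 Y44.49
M5
G0 X97.77 Y10.66
M4 S882
G1 X164.00 Y106.98 F1277
G1 X86.45 Y36.45
G1 X223.11 Y121.37
G1 X14.50 Y205.81
G1 X49.33 Y213.97
M5
G0 X153.52 Y188.91
M4 S882
G1 X145.68 Y207.83 F1277
G1 X126.76 Y215.67
G1 X107.84 Y207.83
G1 X100.00 Y188.91
G1 X107.84 Y169.99
G1 X126.76 Y162.15
G1 X145.68 Y169.99
G1 X153.52 Y188.91
M5
G0 X72.76 Y125.21
M4 S882
G1 X116.88 Y109.32 F1277
G1 X153.85 Y100.58
G1 X183.69 Y99.00
G1 X206.39 Y104.57
M5
G0 X32.48 Y20.13
M4 S882
G1 X29.73 Y26.73 F1277
G1 X20.84 Y58.83
G1 X15.69 Y91.71
G1 X24.14 Y100.67
M5
G0 X0.00 Y0.00

viewBox `0 0 256.09 221.46` with mm width/height → 1 unit = 1 mm. Flip: y_m = 221.46 − y_svg.

**Shape 1** — `<path>` quadratic bezier, stroke `#ff0000` → cut (S882, F1277). Control points (SVG): P0=(197.54,98.24), P1=(136.45,144.16), P2=(93.00,176.97); sampled at t=k/4. Machine vertices: (197.54,123.22) → (168.10,101.08) → (140.86,80.58) → (115.83,61.71) → (93.00,44.49). Open path.

**Shape 2** — `<polyline>` open polyline, stroke `#ff0000` → cut (S882, F1277). Machine vertices: (97.77,10.66) → (164.00,106.98) → (86.45,36.45) → (223.11,121.37) → (14.50,205.81) → (49.33,213.97). Open path.

**Shape 3** — `<circle>` circle, stroke `#ff0000` → cut (S882, F1277). Machine vertices: (153.52,188.91) → (145.68,207.83) → (126.76,215.67) → (107.84,207.83) → (100.00,188.91) → (107.84,169.99) → (126.76,162.15) → (145.68,169.99) → (153.52,188.91). Closed: final G1 returns to the first vertex.

**Shape 4** — `<path>` quadratic bezier, stroke `#ff0000` → cut (S882, F1277). Control points (SVG): P0=(72.76,96.25), P1=(168.13,135.19), P2=(206.39,116.89); sampled at t=k/4. Machine vertices: (72.76,125.21) → (116.88,109.32) → (153.85,100.58) → (183.69,99.00) → (206.39,104.57). Open path.

**Shape 5** — `<path>` cubic bezier, stroke `#ff0000` → cut (S882, F1277). Control points (SVG): P0=(32.48,201.33), P1=(37.28,220.51), P2=(-0.57,105.80), P3=(24.14,120.79); sampled at t=k/4. Machine vertices: (32.48,20.13) → (29.73,26.73) → (20.84,58.83) → (15.69,91.71) → (24.14,100.67). Open path.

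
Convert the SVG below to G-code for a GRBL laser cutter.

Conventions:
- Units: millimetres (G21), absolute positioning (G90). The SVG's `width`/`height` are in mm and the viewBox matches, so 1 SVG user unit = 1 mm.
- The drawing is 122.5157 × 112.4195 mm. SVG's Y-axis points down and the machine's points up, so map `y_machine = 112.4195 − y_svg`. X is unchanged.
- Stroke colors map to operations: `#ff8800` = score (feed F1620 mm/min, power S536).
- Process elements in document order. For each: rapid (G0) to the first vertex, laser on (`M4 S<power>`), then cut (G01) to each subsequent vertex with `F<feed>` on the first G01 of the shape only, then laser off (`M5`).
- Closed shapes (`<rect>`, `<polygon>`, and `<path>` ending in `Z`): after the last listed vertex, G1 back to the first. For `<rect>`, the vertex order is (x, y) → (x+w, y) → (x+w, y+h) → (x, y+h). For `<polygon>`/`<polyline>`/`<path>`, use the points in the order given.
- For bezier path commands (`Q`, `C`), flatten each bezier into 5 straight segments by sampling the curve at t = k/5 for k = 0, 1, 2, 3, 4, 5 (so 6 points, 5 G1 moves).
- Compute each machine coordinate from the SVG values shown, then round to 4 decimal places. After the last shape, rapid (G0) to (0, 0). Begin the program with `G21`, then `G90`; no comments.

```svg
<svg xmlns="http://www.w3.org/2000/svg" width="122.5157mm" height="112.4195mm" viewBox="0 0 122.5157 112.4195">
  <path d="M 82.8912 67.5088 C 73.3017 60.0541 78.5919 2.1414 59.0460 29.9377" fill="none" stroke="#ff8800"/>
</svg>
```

1 u = 1 mm; y_m = 112.4195 − y.

[1] `<path>` cubic bezier, #ff8800→score S536 F1620: (82.8912,44.9107) → (78.6053,54.3491) → (75.9842,69.3615) → (73.1216,83.4117) → (68.1109,89.9638) → (59.0460,82.4818)

G21
G90
G0 X82.8912 Y44.9107
M4 S536
G01 X78.6053 Y54.3491 F1620
G01 X75.9842 Y69.3615
G01 X73.1216 Y83.4117
G01 X68.1109 Y89.9638
G01 X59.0460 Y82.4818
M5
G0 X0.0000 Y0.0000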